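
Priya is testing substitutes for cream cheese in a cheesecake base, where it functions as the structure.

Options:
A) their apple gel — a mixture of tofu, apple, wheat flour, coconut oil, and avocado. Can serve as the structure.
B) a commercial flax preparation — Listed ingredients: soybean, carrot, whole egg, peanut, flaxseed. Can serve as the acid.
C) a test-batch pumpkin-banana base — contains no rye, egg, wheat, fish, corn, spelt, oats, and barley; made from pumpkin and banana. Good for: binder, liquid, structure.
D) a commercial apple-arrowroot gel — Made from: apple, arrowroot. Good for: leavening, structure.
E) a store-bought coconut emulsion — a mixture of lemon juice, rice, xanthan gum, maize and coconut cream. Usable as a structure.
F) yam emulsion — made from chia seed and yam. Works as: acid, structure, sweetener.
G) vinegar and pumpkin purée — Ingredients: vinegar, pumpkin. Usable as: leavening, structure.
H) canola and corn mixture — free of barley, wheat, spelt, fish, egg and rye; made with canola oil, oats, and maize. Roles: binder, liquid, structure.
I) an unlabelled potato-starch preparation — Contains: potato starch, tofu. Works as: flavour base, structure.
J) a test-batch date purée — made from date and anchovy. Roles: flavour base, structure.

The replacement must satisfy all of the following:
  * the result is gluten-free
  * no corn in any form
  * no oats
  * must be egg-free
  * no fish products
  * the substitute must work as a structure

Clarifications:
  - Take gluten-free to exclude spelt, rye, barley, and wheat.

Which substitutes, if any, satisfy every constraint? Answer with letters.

C, D, F, G, I

A: has wheat flour, so not gluten-free — out
B: not usable as a structure; has whole egg, so not egg-free — out
C: nothing on the exclusion list — OK
D: works as a structure, no egg, no fish — keep
E: has maize, so not corn-free — no
F: no fish, gluten-free — keep
G: all constraints satisfied — keep
H: has maize, so not corn-free; has oats, so not oat-free — out
I: all constraints satisfied — OK
J: has anchovy, so not fish-free — out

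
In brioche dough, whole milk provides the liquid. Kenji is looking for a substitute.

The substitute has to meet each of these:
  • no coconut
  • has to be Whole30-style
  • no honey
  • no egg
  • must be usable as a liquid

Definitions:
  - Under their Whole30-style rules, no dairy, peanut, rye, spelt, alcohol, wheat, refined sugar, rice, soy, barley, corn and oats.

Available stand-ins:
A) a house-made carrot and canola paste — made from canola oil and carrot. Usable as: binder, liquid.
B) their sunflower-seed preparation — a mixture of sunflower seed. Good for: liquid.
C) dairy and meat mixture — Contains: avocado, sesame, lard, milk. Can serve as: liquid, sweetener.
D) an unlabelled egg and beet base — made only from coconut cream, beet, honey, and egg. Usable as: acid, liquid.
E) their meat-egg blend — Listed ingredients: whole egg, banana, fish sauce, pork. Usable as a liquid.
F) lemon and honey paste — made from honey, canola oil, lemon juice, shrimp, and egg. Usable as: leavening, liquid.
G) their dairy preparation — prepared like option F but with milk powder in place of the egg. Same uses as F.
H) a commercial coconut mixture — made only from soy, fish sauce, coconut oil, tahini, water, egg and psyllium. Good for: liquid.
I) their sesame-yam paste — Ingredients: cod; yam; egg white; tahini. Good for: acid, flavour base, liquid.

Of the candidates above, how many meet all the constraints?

A: no honey, Whole30-style — keep
B: nothing on the exclusion list — keep
C: has milk, so not Whole30-style — out
D: has coconut cream, so not coconut-free; has egg, so not egg-free (and 1 more) — no
E: has whole egg, so not egg-free — out
F: has egg, so not egg-free; has honey, so not honey-free — reject
G: has milk powder, so not Whole30-style; has honey, so not honey-free — reject
H: has soy, so not Whole30-style; has coconut oil, so not coconut-free (and 1 more) — no
I: has egg white, so not egg-free — no

2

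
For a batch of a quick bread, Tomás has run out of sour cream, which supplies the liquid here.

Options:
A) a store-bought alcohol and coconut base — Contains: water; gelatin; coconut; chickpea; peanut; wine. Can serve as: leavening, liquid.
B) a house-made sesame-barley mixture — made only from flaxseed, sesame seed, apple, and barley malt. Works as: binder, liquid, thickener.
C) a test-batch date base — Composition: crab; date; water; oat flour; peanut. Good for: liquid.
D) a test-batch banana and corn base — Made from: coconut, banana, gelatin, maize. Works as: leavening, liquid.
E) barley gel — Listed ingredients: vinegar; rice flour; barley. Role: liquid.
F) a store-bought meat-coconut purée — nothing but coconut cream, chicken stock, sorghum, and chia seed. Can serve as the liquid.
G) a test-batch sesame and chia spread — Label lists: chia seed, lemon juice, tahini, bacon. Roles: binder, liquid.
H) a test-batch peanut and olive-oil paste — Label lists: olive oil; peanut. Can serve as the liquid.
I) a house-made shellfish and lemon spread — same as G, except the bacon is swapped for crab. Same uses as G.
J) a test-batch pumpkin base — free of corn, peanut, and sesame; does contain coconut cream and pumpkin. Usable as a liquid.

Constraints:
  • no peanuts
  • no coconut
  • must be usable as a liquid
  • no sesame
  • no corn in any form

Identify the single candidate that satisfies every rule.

E

A: has coconut, so not coconut-free; has peanut, so not peanut-free — reject
B: has sesame seed, so not sesame-free — out
C: has peanut, so not peanut-free — reject
D: has coconut, so not coconut-free; has maize, so not corn-free — reject
E: no peanut, no sesame — valid
F: has coconut cream, so not coconut-free — reject
G: has tahini, so not sesame-free — no
H: has peanut, so not peanut-free — reject
I: has tahini, so not sesame-free — reject
J: has coconut cream, so not coconut-free — reject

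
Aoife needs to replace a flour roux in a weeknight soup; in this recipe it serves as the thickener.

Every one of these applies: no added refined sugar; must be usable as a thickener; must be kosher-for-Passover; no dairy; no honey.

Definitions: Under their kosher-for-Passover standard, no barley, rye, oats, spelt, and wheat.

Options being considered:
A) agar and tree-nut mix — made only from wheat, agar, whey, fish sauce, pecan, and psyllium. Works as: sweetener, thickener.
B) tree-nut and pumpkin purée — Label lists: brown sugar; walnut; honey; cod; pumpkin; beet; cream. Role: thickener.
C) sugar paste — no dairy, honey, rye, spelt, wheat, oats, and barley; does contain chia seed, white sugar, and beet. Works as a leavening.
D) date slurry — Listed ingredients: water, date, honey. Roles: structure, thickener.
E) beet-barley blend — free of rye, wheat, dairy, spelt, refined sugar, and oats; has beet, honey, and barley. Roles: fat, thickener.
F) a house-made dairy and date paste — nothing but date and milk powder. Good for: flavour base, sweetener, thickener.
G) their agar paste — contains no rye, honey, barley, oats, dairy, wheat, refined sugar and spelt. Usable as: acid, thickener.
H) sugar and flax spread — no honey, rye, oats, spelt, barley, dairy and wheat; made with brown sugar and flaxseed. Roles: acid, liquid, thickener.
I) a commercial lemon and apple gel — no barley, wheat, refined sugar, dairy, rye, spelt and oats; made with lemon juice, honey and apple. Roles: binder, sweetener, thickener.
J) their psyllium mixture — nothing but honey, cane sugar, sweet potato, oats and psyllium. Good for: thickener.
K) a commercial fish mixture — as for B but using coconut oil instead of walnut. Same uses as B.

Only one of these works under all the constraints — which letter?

A: has wheat, so not kosher-for-Passover; has whey, so not dairy-free — reject
B: has cream, so not dairy-free; has brown sugar, so not no-added-sugar (and 1 more) — no
C: not usable as a thickener; has white sugar, so not no-added-sugar — reject
D: has honey, so not honey-free — out
E: has barley, so not kosher-for-Passover; has honey, so not honey-free — reject
F: has milk powder, so not dairy-free — reject
G: works as a thickener, no refined sugar, no honey — OK
H: has brown sugar, so not no-added-sugar — out
I: has honey, so not honey-free — no
J: has oats, so not kosher-for-Passover; has cane sugar, so not no-added-sugar (and 1 more) — reject
K: has cream, so not dairy-free; has brown sugar, so not no-added-sugar (and 1 more) — reject

G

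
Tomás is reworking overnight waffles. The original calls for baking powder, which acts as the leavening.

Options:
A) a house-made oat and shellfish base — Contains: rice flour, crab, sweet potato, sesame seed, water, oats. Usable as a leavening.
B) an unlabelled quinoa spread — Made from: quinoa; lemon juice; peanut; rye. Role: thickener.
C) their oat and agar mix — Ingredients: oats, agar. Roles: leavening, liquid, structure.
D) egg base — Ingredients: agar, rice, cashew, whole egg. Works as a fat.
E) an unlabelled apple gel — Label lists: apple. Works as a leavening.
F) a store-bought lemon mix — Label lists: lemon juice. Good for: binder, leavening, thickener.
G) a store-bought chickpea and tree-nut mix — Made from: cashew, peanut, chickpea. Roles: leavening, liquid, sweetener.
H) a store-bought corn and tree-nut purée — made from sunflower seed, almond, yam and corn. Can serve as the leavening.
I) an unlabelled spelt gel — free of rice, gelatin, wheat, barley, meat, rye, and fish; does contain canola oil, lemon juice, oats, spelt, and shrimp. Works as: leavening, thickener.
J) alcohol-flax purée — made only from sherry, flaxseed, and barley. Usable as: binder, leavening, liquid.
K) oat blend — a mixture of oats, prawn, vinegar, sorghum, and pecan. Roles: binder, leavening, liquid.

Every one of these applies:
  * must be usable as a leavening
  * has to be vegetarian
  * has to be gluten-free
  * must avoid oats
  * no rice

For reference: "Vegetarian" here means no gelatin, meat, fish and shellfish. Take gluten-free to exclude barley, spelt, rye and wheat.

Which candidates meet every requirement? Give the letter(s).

E, F, G, H

A: has crab, so not vegetarian; has oats, so not oat-free (and 1 more) — no
B: not usable as a leavening; has rye, so not gluten-free — reject
C: has oats, so not oat-free — reject
D: not usable as a leavening; has rice, so not rice-free — out
E: only apple; none excluded — OK
F: only lemon juice; none excluded — OK
G: all constraints satisfied — OK
H: works as a leavening, vegetarian, no rice — keep
I: has shrimp, so not vegetarian; has spelt, so not gluten-free (and 1 more) — no
J: has barley, so not gluten-free — out
K: has prawn, so not vegetarian; has oats, so not oat-free — out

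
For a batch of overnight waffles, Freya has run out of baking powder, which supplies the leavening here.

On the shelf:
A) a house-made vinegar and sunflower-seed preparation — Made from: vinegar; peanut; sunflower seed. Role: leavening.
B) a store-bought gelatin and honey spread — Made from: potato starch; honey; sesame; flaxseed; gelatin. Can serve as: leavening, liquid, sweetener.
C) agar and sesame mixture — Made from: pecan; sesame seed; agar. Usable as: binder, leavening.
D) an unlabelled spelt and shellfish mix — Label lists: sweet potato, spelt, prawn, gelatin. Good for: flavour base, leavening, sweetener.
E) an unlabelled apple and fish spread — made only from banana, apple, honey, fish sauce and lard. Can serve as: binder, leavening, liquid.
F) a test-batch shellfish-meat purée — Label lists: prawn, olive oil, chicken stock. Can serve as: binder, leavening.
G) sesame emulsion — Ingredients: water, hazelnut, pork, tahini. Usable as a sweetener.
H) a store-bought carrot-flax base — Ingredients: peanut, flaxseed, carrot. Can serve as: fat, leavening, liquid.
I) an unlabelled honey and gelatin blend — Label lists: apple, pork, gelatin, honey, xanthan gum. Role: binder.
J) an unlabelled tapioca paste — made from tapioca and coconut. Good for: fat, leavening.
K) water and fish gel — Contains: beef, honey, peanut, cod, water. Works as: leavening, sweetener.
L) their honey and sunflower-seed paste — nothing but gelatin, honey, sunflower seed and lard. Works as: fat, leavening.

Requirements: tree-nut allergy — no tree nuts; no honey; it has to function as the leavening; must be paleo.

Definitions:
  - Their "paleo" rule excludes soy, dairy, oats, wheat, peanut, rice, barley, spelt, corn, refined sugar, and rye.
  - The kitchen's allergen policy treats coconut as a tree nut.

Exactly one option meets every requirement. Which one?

F

A: has peanut, so not paleo — no
B: has honey, so not honey-free — out
C: has pecan, so not tree-nut-free — out
D: has spelt, so not paleo — no
E: has honey, so not honey-free — out
F: nothing on the exclusion list — keep
G: not usable as a leavening; has hazelnut, so not tree-nut-free — out
H: has peanut, so not paleo — reject
I: not usable as a leavening; has honey, so not honey-free — out
J: has coconut, so not tree-nut-free — reject
K: has peanut, so not paleo; has honey, so not honey-free — reject
L: has honey, so not honey-free — out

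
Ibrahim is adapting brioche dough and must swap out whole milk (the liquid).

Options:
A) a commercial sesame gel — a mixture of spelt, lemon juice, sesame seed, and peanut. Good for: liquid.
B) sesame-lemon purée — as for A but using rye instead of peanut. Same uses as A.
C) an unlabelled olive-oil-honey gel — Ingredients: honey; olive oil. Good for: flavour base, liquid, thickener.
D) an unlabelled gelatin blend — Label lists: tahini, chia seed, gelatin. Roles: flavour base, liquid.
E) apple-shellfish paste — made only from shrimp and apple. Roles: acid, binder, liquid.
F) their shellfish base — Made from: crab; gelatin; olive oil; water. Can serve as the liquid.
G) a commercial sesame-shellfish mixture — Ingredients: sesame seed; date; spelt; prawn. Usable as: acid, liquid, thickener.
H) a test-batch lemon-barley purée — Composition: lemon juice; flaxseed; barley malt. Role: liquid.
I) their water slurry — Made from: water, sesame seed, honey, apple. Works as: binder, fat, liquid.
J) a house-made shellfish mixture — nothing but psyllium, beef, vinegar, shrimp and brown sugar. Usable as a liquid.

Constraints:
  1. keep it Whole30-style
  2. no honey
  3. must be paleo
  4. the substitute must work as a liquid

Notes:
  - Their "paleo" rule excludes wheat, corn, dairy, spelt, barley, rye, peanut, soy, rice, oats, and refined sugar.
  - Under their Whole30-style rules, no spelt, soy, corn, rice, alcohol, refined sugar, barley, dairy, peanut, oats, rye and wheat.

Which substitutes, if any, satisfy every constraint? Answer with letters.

A: has peanut, so not paleo; has peanut, so not Whole30-style — no
B: has rye, so not paleo; has rye, so not Whole30-style — out
C: has honey, so not honey-free — out
D: Whole30-style, no honey — keep
E: every rule checks out — OK
F: all constraints satisfied — OK
G: has spelt, so not paleo; has spelt, so not Whole30-style — out
H: has barley malt, so not paleo; has barley malt, so not Whole30-style — out
I: has honey, so not honey-free — out
J: has brown sugar, so not paleo; has brown sugar, so not Whole30-style — no

D, E, F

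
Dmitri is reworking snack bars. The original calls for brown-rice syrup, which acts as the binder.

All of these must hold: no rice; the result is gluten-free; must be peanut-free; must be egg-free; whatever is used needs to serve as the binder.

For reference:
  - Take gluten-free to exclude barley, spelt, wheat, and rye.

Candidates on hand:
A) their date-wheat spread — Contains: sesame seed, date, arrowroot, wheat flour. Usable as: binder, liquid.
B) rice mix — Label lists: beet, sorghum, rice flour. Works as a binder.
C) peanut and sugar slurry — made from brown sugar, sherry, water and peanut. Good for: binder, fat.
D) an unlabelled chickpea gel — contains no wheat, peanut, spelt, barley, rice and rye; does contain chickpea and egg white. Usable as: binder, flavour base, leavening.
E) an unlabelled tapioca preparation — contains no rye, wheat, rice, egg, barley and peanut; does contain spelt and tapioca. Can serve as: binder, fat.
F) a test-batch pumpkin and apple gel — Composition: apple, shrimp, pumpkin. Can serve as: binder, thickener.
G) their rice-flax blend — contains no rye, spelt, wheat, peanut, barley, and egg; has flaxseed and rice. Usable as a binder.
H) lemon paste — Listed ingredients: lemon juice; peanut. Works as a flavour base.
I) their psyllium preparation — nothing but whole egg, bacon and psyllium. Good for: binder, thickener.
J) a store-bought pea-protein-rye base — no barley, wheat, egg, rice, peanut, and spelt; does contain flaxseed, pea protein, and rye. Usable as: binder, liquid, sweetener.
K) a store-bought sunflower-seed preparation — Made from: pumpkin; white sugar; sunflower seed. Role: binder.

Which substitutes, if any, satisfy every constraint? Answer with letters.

F, K

A: has wheat flour, so not gluten-free — out
B: has rice flour, so not rice-free — out
C: has peanut, so not peanut-free — out
D: has egg white, so not egg-free — no
E: has spelt, so not gluten-free — no
F: only shrimp, pumpkin and apple; none excluded — valid
G: has rice, so not rice-free — reject
H: not usable as a binder; has peanut, so not peanut-free — no
I: has whole egg, so not egg-free — out
J: has rye, so not gluten-free — reject
K: no egg, no peanut — valid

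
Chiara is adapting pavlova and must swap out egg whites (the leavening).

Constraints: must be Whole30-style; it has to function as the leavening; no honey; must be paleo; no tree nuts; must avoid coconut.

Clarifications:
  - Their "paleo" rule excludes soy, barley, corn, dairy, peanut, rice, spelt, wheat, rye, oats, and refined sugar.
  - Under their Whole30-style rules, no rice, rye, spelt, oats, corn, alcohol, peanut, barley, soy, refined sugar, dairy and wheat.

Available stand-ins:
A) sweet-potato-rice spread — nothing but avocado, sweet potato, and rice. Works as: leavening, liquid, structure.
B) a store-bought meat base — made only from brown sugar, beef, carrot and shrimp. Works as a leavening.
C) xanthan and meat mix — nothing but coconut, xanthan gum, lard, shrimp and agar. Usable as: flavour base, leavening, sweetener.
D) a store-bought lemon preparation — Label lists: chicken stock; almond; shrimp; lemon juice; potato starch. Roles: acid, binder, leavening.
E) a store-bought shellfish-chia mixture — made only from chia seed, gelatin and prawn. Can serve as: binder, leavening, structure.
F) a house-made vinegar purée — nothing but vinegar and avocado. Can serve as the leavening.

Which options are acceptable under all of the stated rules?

A: has rice, so not paleo; has rice, so not Whole30-style — out
B: has brown sugar, so not paleo; has brown sugar, so not Whole30-style — reject
C: has coconut, so not coconut-free — reject
D: has almond, so not tree-nut-free — reject
E: only gelatin, prawn, and chia seed; none excluded — valid
F: works as a leavening, no honey, Whole30-style — OK

E, F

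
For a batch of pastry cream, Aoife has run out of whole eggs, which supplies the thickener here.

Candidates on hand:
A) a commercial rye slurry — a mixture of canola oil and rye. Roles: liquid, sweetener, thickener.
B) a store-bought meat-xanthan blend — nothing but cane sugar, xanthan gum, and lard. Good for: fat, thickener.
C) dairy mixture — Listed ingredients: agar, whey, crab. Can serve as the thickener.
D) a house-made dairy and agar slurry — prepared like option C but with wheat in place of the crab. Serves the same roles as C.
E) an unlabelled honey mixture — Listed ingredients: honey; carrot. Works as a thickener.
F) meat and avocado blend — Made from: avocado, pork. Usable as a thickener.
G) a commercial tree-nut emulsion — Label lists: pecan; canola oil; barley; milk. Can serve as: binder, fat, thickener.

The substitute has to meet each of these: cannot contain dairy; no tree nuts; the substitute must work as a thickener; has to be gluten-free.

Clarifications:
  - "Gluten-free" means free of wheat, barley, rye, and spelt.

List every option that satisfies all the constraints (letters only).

A: has rye, so not gluten-free — no
B: gluten-free, no dairy — OK
C: has whey, so not dairy-free — reject
D: has wheat, so not gluten-free; has whey, so not dairy-free — reject
E: only honey and carrot; none excluded — valid
F: no dairy, gluten-free — keep
G: has barley, so not gluten-free; has milk, so not dairy-free (and 1 more) — out

B, E, F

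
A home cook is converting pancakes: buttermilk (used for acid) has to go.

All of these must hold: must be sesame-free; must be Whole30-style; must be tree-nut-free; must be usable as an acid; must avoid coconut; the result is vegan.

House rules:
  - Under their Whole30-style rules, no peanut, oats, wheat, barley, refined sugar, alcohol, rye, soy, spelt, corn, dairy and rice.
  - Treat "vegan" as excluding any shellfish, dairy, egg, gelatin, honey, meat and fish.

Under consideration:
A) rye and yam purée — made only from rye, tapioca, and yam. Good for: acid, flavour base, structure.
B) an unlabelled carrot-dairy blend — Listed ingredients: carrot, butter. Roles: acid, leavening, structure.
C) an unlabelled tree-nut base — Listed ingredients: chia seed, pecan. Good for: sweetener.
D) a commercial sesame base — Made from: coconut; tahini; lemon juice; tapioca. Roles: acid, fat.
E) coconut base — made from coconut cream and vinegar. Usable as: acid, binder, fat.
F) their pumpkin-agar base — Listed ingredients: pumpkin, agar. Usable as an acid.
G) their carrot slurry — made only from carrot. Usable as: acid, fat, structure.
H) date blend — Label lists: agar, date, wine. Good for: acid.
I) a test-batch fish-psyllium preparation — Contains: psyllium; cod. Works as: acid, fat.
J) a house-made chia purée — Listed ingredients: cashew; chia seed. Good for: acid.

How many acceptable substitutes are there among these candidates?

2

A: has rye, so not Whole30-style — out
B: has butter, so not Whole30-style; has butter, so not vegan — reject
C: not usable as an acid; has pecan, so not tree-nut-free — out
D: has tahini, so not sesame-free; has coconut, so not coconut-free — reject
E: has coconut cream, so not coconut-free — reject
F: no coconut, Whole30-style — valid
G: works as an acid, no coconut, vegan — keep
H: has wine, so not Whole30-style — no
I: has cod, so not vegan — reject
J: has cashew, so not tree-nut-free — reject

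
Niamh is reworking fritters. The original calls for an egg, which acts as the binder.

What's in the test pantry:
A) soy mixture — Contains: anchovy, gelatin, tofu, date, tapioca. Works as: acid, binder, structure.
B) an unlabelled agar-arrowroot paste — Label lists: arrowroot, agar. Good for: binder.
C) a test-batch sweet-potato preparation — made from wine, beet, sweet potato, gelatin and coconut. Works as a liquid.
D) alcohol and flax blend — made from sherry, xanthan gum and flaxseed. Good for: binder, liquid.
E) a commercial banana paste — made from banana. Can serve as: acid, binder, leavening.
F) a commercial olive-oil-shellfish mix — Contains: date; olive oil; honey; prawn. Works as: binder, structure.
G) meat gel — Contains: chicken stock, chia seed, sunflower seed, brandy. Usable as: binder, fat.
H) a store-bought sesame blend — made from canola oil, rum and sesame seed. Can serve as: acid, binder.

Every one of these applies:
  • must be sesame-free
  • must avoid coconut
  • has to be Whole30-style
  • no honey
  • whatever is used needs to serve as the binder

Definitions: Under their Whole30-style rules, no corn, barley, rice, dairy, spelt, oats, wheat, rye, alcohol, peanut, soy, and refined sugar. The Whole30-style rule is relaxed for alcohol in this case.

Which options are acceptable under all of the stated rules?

B, D, E, G

A: has tofu, so not Whole30-style — no
B: all constraints satisfied — OK
C: not usable as a binder; has coconut, so not coconut-free — no
D: alcohol is permitted under the Whole30-style carve-out; nothing else excluded — valid
E: nothing on the exclusion list — OK
F: has honey, so not honey-free — out
G: alcohol is permitted under the Whole30-style carve-out; nothing else excluded — valid
H: has sesame seed, so not sesame-free — no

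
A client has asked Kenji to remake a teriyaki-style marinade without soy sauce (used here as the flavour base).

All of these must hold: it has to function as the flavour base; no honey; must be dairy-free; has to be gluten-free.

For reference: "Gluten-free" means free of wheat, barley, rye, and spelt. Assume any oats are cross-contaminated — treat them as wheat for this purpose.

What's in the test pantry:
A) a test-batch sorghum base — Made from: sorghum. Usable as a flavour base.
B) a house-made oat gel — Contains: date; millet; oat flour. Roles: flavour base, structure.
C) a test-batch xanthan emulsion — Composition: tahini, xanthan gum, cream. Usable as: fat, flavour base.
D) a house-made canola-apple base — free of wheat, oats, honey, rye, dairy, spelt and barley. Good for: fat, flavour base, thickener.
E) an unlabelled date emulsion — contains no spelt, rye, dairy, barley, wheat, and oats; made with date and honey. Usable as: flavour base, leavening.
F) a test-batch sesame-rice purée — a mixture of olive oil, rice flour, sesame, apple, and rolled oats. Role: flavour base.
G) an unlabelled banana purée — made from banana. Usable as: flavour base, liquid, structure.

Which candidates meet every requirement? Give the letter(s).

A, D, G

A: all constraints satisfied — OK
B: has oat flour, so not gluten-free — out
C: has cream, so not dairy-free — reject
D: works as a flavour base, gluten-free, no honey — valid
E: has honey, so not honey-free — no
F: has rolled oats, so not gluten-free — out
G: works as a flavour base, no honey, no dairy — OK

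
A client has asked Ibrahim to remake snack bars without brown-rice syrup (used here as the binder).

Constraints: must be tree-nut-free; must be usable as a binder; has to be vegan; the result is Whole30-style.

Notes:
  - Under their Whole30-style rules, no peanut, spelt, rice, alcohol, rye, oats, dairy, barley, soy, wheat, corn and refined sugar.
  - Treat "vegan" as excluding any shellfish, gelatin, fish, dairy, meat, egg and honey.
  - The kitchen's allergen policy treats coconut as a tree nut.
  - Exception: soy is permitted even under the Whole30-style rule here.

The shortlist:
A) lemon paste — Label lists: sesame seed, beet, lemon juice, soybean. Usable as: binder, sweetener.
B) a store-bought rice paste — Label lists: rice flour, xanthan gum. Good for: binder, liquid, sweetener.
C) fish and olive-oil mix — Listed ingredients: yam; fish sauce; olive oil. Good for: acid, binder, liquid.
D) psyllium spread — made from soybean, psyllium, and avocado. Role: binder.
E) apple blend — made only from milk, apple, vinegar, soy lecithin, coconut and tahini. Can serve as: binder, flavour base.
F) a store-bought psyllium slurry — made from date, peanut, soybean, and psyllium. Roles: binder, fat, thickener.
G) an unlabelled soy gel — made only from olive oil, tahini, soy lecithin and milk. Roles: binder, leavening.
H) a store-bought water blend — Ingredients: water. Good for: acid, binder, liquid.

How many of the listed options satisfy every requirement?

3

A: soy is permitted under the Whole30-style carve-out; nothing else excluded — valid
B: has rice flour, so not Whole30-style — reject
C: has fish sauce, so not vegan — out
D: soy is permitted under the Whole30-style carve-out; nothing else excluded — OK
E: has milk, so not Whole30-style; has milk, so not vegan (and 1 more) — no
F: has peanut, so not Whole30-style — out
G: has milk, so not Whole30-style; has milk, so not vegan — no
H: only water; none excluded — valid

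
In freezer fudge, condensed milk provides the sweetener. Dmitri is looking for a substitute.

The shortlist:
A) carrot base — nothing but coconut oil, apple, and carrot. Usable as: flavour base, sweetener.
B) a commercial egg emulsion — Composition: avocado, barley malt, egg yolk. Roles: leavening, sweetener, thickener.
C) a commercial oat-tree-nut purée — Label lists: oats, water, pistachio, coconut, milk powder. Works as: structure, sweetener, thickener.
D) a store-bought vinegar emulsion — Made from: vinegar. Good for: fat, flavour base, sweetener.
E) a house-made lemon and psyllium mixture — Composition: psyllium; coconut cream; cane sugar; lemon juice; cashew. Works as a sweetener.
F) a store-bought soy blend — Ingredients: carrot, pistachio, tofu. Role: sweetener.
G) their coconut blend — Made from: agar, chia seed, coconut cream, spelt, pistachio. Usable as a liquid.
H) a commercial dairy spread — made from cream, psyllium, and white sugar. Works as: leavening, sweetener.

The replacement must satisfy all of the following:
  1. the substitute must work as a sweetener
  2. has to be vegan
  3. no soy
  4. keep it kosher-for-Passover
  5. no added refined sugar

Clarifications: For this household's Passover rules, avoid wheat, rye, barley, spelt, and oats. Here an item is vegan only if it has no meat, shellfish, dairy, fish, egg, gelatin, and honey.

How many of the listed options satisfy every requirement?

2

A: only coconut oil, apple, and carrot; none excluded — valid
B: has barley malt, so not kosher-for-Passover; has egg yolk, so not vegan — no
C: has oats, so not kosher-for-Passover; has milk powder, so not vegan — out
D: works as a sweetener, vegan, kosher-for-Passover — keep
E: has cane sugar, so not no-added-sugar — out
F: has tofu, so not soy-free — no
G: not usable as a sweetener; has spelt, so not kosher-for-Passover — reject
H: has cream, so not vegan; has white sugar, so not no-added-sugar — no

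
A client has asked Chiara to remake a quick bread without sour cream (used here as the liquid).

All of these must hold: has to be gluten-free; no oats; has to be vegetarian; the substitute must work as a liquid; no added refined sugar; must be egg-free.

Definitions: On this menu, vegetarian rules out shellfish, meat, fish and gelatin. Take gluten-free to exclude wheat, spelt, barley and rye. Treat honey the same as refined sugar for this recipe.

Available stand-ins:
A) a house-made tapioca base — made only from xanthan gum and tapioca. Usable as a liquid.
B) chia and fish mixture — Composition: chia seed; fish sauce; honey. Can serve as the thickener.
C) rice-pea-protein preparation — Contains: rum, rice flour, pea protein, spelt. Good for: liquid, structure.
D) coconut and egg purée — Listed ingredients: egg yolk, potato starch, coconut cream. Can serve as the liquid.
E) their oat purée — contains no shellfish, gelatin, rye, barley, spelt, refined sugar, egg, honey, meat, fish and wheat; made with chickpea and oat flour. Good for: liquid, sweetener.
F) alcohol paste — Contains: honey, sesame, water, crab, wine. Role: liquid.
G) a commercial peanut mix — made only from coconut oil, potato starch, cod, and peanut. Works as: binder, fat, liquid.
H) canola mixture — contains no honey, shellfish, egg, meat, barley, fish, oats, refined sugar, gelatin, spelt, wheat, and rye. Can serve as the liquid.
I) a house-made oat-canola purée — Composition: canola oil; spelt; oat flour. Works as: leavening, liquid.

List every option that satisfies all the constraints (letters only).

A, H

A: only tapioca and xanthan gum; none excluded — valid
B: not usable as a liquid; has fish sauce, so not vegetarian (and 1 more) — out
C: has spelt, so not gluten-free — no
D: has egg yolk, so not egg-free — out
E: has oat flour, so not oat-free — no
F: has crab, so not vegetarian; has honey, so not no-added-sugar — reject
G: has cod, so not vegetarian — no
H: every rule checks out — valid
I: has spelt, so not gluten-free; has oat flour, so not oat-free — reject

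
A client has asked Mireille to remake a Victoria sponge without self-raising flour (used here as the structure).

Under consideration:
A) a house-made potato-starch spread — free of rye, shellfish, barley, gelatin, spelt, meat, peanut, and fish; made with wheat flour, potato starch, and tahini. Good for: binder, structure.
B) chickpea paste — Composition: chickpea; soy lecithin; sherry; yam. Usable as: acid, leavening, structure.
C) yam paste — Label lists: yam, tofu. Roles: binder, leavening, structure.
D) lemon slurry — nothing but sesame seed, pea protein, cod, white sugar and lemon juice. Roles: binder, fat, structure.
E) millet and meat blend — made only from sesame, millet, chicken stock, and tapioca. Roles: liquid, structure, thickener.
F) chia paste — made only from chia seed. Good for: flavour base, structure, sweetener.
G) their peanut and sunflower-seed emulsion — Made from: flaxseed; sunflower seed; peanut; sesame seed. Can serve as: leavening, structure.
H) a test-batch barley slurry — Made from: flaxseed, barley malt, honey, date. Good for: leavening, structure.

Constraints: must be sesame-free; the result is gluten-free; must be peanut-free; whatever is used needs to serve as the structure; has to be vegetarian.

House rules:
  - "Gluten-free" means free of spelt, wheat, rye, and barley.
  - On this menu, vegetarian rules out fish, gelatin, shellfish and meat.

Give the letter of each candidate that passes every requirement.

B, C, F

A: has wheat flour, so not gluten-free; has tahini, so not sesame-free — no
B: nothing on the exclusion list — keep
C: only tofu and yam; none excluded — keep
D: has cod, so not vegetarian; has sesame seed, so not sesame-free — reject
E: has chicken stock, so not vegetarian; has sesame, so not sesame-free — out
F: only chia seed; none excluded — OK
G: has sesame seed, so not sesame-free; has peanut, so not peanut-free — reject
H: has barley malt, so not gluten-free — reject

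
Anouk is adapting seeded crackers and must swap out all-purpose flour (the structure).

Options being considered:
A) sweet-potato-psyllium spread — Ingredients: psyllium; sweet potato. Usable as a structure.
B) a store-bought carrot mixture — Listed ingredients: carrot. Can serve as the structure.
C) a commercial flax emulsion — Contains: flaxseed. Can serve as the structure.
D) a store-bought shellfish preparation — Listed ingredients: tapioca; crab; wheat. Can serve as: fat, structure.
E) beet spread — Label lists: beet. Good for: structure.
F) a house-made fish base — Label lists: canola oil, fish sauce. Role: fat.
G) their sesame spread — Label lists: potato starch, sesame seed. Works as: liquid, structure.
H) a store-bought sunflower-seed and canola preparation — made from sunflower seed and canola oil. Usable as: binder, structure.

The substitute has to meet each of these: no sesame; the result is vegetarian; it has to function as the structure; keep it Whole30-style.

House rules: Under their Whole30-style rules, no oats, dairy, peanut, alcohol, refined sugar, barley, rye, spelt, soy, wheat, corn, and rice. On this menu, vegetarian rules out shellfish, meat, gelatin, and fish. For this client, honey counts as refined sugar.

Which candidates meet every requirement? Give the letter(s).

A: only sweet potato and psyllium; none excluded — valid
B: only carrot; none excluded — keep
C: works as a structure, vegetarian, no sesame — OK
D: has wheat, so not Whole30-style; has crab, so not vegetarian — out
E: only beet; none excluded — valid
F: not usable as a structure; has fish sauce, so not vegetarian — no
G: has sesame seed, so not sesame-free — out
H: only sunflower seed and canola oil; none excluded — OK

A, B, C, E, H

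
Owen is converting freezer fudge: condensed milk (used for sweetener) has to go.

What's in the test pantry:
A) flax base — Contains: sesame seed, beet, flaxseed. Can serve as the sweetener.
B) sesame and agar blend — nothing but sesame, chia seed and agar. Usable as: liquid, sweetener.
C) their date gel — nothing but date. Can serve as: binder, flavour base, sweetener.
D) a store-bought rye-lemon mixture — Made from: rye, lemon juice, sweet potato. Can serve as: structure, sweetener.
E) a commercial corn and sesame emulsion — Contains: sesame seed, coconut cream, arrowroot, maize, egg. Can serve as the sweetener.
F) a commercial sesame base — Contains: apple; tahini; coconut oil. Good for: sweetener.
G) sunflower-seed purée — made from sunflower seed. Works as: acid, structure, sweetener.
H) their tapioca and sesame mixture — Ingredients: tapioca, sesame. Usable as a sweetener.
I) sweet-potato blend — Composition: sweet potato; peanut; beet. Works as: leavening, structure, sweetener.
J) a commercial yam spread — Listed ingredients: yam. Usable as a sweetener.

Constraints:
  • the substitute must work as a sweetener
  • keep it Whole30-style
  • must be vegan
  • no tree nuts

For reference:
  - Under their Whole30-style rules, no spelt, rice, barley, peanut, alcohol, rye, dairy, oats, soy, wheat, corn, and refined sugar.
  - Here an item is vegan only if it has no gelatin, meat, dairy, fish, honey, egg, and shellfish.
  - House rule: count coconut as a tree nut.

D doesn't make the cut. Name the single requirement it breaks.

usable as a sweetener: satisfied
Whole30-style: has rye — fails
vegan: satisfied
tree-nut-free: satisfied

Whole30-style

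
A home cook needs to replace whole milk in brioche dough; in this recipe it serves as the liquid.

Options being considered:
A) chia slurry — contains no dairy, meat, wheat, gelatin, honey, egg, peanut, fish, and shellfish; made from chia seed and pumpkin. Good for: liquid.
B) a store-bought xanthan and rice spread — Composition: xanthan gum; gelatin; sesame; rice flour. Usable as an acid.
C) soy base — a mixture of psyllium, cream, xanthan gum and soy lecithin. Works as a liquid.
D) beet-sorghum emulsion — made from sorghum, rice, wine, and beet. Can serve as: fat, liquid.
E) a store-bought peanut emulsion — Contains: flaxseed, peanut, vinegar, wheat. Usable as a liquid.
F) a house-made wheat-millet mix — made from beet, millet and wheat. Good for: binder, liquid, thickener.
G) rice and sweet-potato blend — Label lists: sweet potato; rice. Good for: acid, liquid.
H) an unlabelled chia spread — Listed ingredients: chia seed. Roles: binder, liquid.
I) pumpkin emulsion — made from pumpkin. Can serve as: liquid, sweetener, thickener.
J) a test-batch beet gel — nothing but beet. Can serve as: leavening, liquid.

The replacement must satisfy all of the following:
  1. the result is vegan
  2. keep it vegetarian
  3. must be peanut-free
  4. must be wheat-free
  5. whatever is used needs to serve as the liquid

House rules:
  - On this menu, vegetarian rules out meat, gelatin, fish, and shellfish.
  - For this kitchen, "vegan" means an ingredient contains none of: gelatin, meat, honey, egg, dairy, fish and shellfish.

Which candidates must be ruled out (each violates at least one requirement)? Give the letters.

B, C, E, F

A: works as a liquid, vegetarian, vegan — valid
B: not usable as a liquid; has gelatin, so not vegetarian (and 1 more) — reject
C: has cream, so not vegan — reject
D: wine and rice etc. — none of it excluded — keep
E: has peanut, so not peanut-free; has wheat, so not wheat-free — reject
F: has wheat, so not wheat-free — no
G: only rice and sweet potato; none excluded — valid
H: vegan, vegetarian — keep
I: all constraints satisfied — OK
J: only beet; none excluded — OK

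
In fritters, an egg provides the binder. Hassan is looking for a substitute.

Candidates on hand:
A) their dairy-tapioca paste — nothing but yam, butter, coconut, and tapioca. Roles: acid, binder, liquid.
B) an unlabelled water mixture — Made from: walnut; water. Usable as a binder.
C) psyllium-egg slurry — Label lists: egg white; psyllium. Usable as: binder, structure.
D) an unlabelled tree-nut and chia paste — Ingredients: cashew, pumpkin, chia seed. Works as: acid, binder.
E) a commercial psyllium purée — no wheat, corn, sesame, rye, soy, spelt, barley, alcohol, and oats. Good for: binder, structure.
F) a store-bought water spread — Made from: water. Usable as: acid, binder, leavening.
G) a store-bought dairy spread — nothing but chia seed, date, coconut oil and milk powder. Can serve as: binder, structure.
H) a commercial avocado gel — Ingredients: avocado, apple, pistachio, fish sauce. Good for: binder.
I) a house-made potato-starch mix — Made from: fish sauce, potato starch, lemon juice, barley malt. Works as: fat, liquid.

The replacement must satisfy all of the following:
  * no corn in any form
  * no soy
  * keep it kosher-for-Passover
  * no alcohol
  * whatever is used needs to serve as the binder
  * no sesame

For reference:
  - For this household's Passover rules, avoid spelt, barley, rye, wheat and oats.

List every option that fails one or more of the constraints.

I

A: no soy, no corn — valid
B: no alcohol, kosher-for-Passover — keep
C: works as a binder, no alcohol, no corn — OK
D: no alcohol, no sesame — valid
E: works as a binder, no alcohol, no corn — valid
F: kosher-for-Passover, no sesame — keep
G: no soy, kosher-for-Passover — valid
H: nothing on the exclusion list — keep
I: not usable as a binder; has barley malt, so not kosher-for-Passover — reject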